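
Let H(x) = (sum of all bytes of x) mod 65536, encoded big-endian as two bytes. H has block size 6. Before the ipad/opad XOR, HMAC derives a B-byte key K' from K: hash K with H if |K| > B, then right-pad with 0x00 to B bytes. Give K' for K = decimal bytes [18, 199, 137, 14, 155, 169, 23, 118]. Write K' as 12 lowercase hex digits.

034100000000

|K| = 8 > B = 6, so first hash the key.
H(K): sum = 18+199+137+14+155+169+23+118 = 833 → 03 41.
Zero-pad H(K) = 03 41 to 6 bytes: K' = 03 41 00 00 00 00.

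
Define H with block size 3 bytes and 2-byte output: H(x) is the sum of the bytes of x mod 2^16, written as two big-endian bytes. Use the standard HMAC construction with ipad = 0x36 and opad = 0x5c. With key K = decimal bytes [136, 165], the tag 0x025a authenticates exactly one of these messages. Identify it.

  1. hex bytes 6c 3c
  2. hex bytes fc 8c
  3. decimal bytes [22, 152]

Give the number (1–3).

Key decimal bytes [136, 165] = 88 a5 is 2 bytes ≤ B = 3; zero-pad to 3 bytes: K' = 88 a5 00.
K' ⊕ ipad = be 93 36; K' ⊕ opad = d4 f9 5c.
m1: inner = H(be 93 36 6c 3c) = 02 2f; tag = H(d4 f9 5c 02 2f) = 025a ← matches
m2: inner = H(be 93 36 fc 8c) = 03 0f; tag = H(d4 f9 5c 03 0f) = 023b
m3: inner = H(be 93 36 16 98) = 02 35; tag = H(d4 f9 5c 02 35) = 0260

1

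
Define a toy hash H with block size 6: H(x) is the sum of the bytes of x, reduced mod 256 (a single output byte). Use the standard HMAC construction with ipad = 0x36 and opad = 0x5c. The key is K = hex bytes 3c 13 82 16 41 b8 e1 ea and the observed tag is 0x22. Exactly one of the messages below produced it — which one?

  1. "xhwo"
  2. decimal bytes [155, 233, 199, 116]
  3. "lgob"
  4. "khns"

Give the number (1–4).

Key hex bytes 3c 13 82 16 41 b8 e1 ea is 8 bytes > B = 6, so hash it first: H(key) = ab, then zero-pad to 6 bytes: K' = ab 00 00 00 00 00.
K' ⊕ ipad = 9d 36 36 36 36 36; K' ⊕ opad = f7 5c 5c 5c 5c 5c.
m1: inner = H(9d 36 36 36 36 36 78 68 77 6f) = 71; tag = H(f7 5c 5c 5c 5c 5c 71) = 34
m2: inner = H(9d 36 36 36 36 36 9b e9 c7 74) = 6a; tag = H(f7 5c 5c 5c 5c 5c 6a) = 2d
m3: inner = H(9d 36 36 36 36 36 6c 67 6f 62) = 4f; tag = H(f7 5c 5c 5c 5c 5c 4f) = 12
m4: inner = H(9d 36 36 36 36 36 6b 68 6e 73) = 5f; tag = H(f7 5c 5c 5c 5c 5c 5f) = 22 ← matches

4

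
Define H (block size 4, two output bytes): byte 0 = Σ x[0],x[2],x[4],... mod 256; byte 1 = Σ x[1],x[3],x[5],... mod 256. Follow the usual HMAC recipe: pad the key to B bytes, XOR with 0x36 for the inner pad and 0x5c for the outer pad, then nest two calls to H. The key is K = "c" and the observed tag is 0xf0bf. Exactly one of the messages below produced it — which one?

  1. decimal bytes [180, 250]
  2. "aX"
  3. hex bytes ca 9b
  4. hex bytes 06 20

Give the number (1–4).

Key "c" = 63 is 1 byte ≤ B = 4; zero-pad to 4 bytes: K' = 63 00 00 00.
K' ⊕ ipad = 55 36 36 36; K' ⊕ opad = 3f 5c 5c 5c.
m1: inner = H(55 36 36 36 b4 fa) = 3f 66; tag = H(3f 5c 5c 5c 3f 66) = da1e
m2: inner = H(55 36 36 36 61 58) = ec c4; tag = H(3f 5c 5c 5c ec c4) = 877c
m3: inner = H(55 36 36 36 ca 9b) = 55 07; tag = H(3f 5c 5c 5c 55 07) = f0bf ← matches
m4: inner = H(55 36 36 36 06 20) = 91 8c; tag = H(3f 5c 5c 5c 91 8c) = 2c44

3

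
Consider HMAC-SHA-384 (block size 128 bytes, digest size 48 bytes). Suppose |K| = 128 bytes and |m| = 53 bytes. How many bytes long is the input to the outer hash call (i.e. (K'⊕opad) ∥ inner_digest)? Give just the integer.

Key is 128 ≤ 128 bytes, zero-padded: |K'| = 128.
Outer input = (K'⊕opad) ∥ H(inner) → 128 + 48 = 176 bytes.

176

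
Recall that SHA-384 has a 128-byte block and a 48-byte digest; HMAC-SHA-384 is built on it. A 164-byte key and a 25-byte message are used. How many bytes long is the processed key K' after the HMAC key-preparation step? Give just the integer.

Key is 164 > 128 bytes, so it is hashed to 48 bytes then zero-padded to 128: |K'| = 128.

128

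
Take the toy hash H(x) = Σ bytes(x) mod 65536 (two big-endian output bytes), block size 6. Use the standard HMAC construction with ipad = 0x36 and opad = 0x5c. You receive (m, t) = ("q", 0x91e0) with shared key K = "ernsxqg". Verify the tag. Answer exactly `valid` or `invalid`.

invalid

Key "ernsxqg" = 65 72 6e 73 78 71 67 is 7 bytes > B = 6, so hash it first: H(key) = 03 08, then zero-pad to 6 bytes: K' = 03 08 00 00 00 00.
K' ⊕ ipad = 35 3e 36 36 36 36; K' ⊕ opad = 5f 54 5c 5c 5c 5c.
Inner hash: sum = 53+62+54+54+54+54+113 = 444 → 01 bc.
Outer hash (recomputed tag): sum = 95+84+92+92+92+92+1+188 = 736 → 02 e0.
Recomputed tag = 02e0; claimed = 91e0 → mismatch.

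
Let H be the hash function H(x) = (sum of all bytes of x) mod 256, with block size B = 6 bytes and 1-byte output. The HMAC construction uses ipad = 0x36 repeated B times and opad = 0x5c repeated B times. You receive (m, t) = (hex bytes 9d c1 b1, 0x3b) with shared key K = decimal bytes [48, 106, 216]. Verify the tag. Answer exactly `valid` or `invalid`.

valid

Key decimal bytes [48, 106, 216] = 30 6a d8 is 3 bytes ≤ B = 6; zero-pad to 6 bytes: K' = 30 6a d8 00 00 00.
K' ⊕ ipad = 06 5c ee 36 36 36; K' ⊕ opad = 6c 36 84 5c 5c 5c.
Inner hash: sum = 6+92+238+54+54+54+157+193+177 = 1025; mod 256 = 1 → 01.
Outer hash (recomputed tag): sum = 108+54+132+92+92+92+1 = 571; mod 256 = 59 → 3b.
Recomputed tag = 3b; claimed = 3b → match.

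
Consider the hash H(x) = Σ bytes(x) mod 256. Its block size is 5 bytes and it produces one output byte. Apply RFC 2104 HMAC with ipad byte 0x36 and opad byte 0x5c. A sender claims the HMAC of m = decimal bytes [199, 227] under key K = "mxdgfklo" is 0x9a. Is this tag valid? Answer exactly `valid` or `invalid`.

Key "mxdgfklo" = 6d 78 64 67 66 6b 6c 6f is 8 bytes > B = 5, so hash it first: H(key) = 5c, then zero-pad to 5 bytes: K' = 5c 00 00 00 00.
K' ⊕ ipad = 6a 36 36 36 36; K' ⊕ opad = 00 5c 5c 5c 5c.
Inner hash: sum = 106+54+54+54+54+199+227 = 748; mod 256 = 236 → ec.
Outer hash (recomputed tag): sum = 0+92+92+92+92+236 = 604; mod 256 = 92 → 5c.
Recomputed tag = 5c; claimed = 9a → mismatch.

invalid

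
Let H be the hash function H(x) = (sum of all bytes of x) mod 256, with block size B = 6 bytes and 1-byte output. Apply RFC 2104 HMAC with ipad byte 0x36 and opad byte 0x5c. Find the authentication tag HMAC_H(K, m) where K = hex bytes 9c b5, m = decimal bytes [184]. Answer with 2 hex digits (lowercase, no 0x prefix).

Key hex bytes 9c b5 is 2 bytes ≤ B = 6; zero-pad to 6 bytes: K' = 9c b5 00 00 00 00.
K' ⊕ ipad = aa 83 36 36 36 36.  K' ⊕ opad = c0 e9 5c 5c 5c 5c.
Inner input = (K'⊕ipad) ∥ m = aa 83 36 36 36 36 ∥ b8.
Inner hash: sum = 170+131+54+54+54+54+184 = 701; mod 256 = 189 → bd.
Outer input = (K'⊕opad) ∥ inner = c0 e9 5c 5c 5c 5c ∥ bd.
Outer hash (tag): sum = 192+233+92+92+92+92+189 = 982; mod 256 = 214 → d6.

d6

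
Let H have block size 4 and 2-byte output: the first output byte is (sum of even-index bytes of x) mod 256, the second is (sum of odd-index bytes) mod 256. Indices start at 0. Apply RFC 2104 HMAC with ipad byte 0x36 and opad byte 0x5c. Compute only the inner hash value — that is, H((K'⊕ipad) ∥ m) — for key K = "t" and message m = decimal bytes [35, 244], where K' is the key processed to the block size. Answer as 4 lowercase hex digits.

9b60

Key "t" = 74 is 1 byte ≤ B = 4; zero-pad to 4 bytes: K' = 74 00 00 00.
K' ⊕ ipad = 42 36 36 36.
Inner input = 42 36 36 36 ∥ 23 f4.
Inner hash: even-index sum = 155 mod 256 = 155; odd-index sum = 352 mod 256 = 96 → 9b 60.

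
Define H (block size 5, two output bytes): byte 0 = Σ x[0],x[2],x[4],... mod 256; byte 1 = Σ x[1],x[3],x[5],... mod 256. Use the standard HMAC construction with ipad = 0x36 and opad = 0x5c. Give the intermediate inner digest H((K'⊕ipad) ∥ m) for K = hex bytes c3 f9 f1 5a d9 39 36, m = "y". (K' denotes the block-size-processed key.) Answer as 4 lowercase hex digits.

6169

Key hex bytes c3 f9 f1 5a d9 39 36 is 7 bytes > B = 5, so hash it first: H(key) = c3 8c, then zero-pad to 5 bytes: K' = c3 8c 00 00 00.
K' ⊕ ipad = f5 ba 36 36 36.
Inner input = f5 ba 36 36 36 ∥ 79.
Inner hash: even-index sum = 353 mod 256 = 97; odd-index sum = 361 mod 256 = 105 → 61 69.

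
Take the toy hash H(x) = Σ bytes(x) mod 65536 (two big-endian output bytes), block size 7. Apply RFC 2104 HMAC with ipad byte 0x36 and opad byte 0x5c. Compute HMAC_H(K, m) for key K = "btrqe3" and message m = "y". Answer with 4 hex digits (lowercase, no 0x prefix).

01ef

Key "btrqe3" = 62 74 72 71 65 33 is 6 bytes ≤ B = 7; zero-pad to 7 bytes: K' = 62 74 72 71 65 33 00.
K' ⊕ ipad = 54 42 44 47 53 05 36.  K' ⊕ opad = 3e 28 2e 2d 39 6f 5c.
Inner input = (K'⊕ipad) ∥ m = 54 42 44 47 53 05 36 ∥ 79.
Inner hash: sum = 84+66+68+71+83+5+54+121 = 552 → 02 28.
Outer input = (K'⊕opad) ∥ inner = 3e 28 2e 2d 39 6f 5c ∥ 02 28.
Outer hash (tag): sum = 62+40+46+45+57+111+92+2+40 = 495 → 01 ef.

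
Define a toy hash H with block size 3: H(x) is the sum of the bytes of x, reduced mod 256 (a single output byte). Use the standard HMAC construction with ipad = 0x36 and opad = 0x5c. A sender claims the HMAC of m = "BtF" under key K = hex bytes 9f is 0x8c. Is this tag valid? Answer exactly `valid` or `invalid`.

Key hex bytes 9f is 1 byte ≤ B = 3; zero-pad to 3 bytes: K' = 9f 00 00.
K' ⊕ ipad = a9 36 36; K' ⊕ opad = c3 5c 5c.
Inner hash: sum = 169+54+54+66+116+70 = 529; mod 256 = 17 → 11.
Outer hash (recomputed tag): sum = 195+92+92+17 = 396; mod 256 = 140 → 8c.
Recomputed tag = 8c; claimed = 8c → match.

valid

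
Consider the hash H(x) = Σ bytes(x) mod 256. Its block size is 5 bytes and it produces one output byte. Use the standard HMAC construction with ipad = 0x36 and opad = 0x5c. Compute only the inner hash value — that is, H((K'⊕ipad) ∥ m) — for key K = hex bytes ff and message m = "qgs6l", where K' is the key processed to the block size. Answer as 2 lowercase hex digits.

Key hex bytes ff is 1 byte ≤ B = 5; zero-pad to 5 bytes: K' = ff 00 00 00 00.
K' ⊕ ipad = c9 36 36 36 36.
Inner input = c9 36 36 36 36 ∥ 71 67 73 36 6c.
Inner hash: sum = 201+54+54+54+54+113+103+115+54+108 = 910; mod 256 = 142 → 8e.

8e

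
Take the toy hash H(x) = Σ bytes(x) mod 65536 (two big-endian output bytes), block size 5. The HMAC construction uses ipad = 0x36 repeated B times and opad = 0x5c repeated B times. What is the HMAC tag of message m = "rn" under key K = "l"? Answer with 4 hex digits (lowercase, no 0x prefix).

01b4

Key "l" = 6c is 1 byte ≤ B = 5; zero-pad to 5 bytes: K' = 6c 00 00 00 00.
K' ⊕ ipad = 5a 36 36 36 36.  K' ⊕ opad = 30 5c 5c 5c 5c.
Inner input = (K'⊕ipad) ∥ m = 5a 36 36 36 36 ∥ 72 6e.
Inner hash: sum = 90+54+54+54+54+114+110 = 530 → 02 12.
Outer input = (K'⊕opad) ∥ inner = 30 5c 5c 5c 5c ∥ 02 12.
Outer hash (tag): sum = 48+92+92+92+92+2+18 = 436 → 01 b4.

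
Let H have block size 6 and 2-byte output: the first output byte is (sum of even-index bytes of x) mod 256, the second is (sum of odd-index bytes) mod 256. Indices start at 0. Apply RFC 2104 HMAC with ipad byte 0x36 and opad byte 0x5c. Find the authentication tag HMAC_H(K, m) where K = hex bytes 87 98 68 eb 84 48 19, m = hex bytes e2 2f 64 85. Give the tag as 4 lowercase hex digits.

f46c

Key hex bytes 87 98 68 eb 84 48 19 is 7 bytes > B = 6, so hash it first: H(key) = 8c cb, then zero-pad to 6 bytes: K' = 8c cb 00 00 00 00.
K' ⊕ ipad = ba fd 36 36 36 36.  K' ⊕ opad = d0 97 5c 5c 5c 5c.
Inner input = (K'⊕ipad) ∥ m = ba fd 36 36 36 36 ∥ e2 2f 64 85.
Inner hash: even-index sum = 620 mod 256 = 108; odd-index sum = 541 mod 256 = 29 → 6c 1d.
Outer input = (K'⊕opad) ∥ inner = d0 97 5c 5c 5c 5c ∥ 6c 1d.
Outer hash (tag): even-index sum = 500 mod 256 = 244; odd-index sum = 364 mod 256 = 108 → f4 6c.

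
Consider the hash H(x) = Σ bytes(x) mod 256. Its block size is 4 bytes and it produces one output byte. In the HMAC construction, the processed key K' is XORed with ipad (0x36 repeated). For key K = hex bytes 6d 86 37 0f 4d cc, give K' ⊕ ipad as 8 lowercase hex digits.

64363636

Key hex bytes 6d 86 37 0f 4d cc is 6 bytes > B = 4, so hash it first: H(key) = 52, then zero-pad to 4 bytes: K' = 52 00 00 00.
XOR each byte with 0x36: 52⊕36=64, 00⊕36=36, 00⊕36=36, 00⊕36=36.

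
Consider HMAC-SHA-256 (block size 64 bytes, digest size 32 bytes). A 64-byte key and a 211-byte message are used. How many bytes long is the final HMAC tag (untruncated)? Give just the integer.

32

The tag is one SHA-256 digest: 32 bytes.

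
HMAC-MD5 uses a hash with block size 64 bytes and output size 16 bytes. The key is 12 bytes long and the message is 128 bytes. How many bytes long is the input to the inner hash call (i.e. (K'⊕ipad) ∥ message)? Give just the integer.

Key is 12 ≤ 64 bytes, zero-padded: |K'| = 64.
Inner input = (K'⊕ipad) ∥ m → 64 + 128 = 192 bytes.

192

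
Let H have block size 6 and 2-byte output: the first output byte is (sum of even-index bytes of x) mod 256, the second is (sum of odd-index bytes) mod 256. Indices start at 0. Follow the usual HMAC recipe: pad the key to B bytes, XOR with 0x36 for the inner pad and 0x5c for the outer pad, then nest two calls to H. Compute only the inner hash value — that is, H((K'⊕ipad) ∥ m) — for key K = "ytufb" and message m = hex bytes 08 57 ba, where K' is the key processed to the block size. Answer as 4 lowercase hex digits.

Key "ytufb" = 79 74 75 66 62 is 5 bytes ≤ B = 6; zero-pad to 6 bytes: K' = 79 74 75 66 62 00.
K' ⊕ ipad = 4f 42 43 50 54 36.
Inner input = 4f 42 43 50 54 36 ∥ 08 57 ba.
Inner hash: even-index sum = 424 mod 256 = 168; odd-index sum = 287 mod 256 = 31 → a8 1f.

a81f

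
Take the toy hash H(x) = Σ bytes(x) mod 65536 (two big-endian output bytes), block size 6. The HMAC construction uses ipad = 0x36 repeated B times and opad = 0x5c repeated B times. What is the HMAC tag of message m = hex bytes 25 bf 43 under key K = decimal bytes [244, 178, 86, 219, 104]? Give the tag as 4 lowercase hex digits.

0309

Key decimal bytes [244, 178, 86, 219, 104] = f4 b2 56 db 68 is 5 bytes ≤ B = 6; zero-pad to 6 bytes: K' = f4 b2 56 db 68 00.
K' ⊕ ipad = c2 84 60 ed 5e 36.  K' ⊕ opad = a8 ee 0a 87 34 5c.
Inner input = (K'⊕ipad) ∥ m = c2 84 60 ed 5e 36 ∥ 25 bf 43.
Inner hash: sum = 194+132+96+237+94+54+37+191+67 = 1102 → 04 4e.
Outer input = (K'⊕opad) ∥ inner = a8 ee 0a 87 34 5c ∥ 04 4e.
Outer hash (tag): sum = 168+238+10+135+52+92+4+78 = 777 → 03 09.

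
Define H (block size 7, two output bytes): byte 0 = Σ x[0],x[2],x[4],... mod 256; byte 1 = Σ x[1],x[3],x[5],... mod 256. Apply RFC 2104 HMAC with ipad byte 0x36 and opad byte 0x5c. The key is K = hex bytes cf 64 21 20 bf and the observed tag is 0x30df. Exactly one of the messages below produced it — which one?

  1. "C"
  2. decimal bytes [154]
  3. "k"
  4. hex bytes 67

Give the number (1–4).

1

Key hex bytes cf 64 21 20 bf is 5 bytes ≤ B = 7; zero-pad to 7 bytes: K' = cf 64 21 20 bf 00 00.
K' ⊕ ipad = f9 52 17 16 89 36 36; K' ⊕ opad = 93 38 7d 7c e3 5c 5c.
m1: inner = H(f9 52 17 16 89 36 36 43) = cf e1; tag = H(93 38 7d 7c e3 5c 5c cf e1) = 30df ← matches
m2: inner = H(f9 52 17 16 89 36 36 9a) = cf 38; tag = H(93 38 7d 7c e3 5c 5c cf 38) = 87df
m3: inner = H(f9 52 17 16 89 36 36 6b) = cf 09; tag = H(93 38 7d 7c e3 5c 5c cf 09) = 58df
m4: inner = H(f9 52 17 16 89 36 36 67) = cf 05; tag = H(93 38 7d 7c e3 5c 5c cf 05) = 54df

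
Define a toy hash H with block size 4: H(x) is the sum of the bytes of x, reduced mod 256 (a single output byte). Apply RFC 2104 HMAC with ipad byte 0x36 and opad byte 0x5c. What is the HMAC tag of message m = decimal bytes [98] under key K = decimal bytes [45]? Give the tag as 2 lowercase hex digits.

Key decimal bytes [45] = 2d is 1 byte ≤ B = 4; zero-pad to 4 bytes: K' = 2d 00 00 00.
K' ⊕ ipad = 1b 36 36 36.  K' ⊕ opad = 71 5c 5c 5c.
Inner input = (K'⊕ipad) ∥ m = 1b 36 36 36 ∥ 62.
Inner hash: sum = 27+54+54+54+98 = 287; mod 256 = 31 → 1f.
Outer input = (K'⊕opad) ∥ inner = 71 5c 5c 5c ∥ 1f.
Outer hash (tag): sum = 113+92+92+92+31 = 420; mod 256 = 164 → a4.

a4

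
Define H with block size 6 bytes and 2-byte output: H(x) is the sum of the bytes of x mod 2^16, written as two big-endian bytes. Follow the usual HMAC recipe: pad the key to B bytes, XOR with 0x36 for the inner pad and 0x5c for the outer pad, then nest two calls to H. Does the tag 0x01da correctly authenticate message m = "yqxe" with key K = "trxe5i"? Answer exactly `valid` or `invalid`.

invalid

Key "trxe5i" = 74 72 78 65 35 69 is exactly B = 6 bytes: K' = 74 72 78 65 35 69.
K' ⊕ ipad = 42 44 4e 53 03 5f; K' ⊕ opad = 28 2e 24 39 69 35.
Inner hash: sum = 66+68+78+83+3+95+121+113+120+101 = 848 → 03 50.
Outer hash (recomputed tag): sum = 40+46+36+57+105+53+3+80 = 420 → 01 a4.
Recomputed tag = 01a4; claimed = 01da → mismatch.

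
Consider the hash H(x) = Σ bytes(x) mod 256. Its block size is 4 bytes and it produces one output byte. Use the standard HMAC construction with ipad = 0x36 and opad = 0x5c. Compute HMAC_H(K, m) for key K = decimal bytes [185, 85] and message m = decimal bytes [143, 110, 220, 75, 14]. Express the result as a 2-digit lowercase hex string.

Key decimal bytes [185, 85] = b9 55 is 2 bytes ≤ B = 4; zero-pad to 4 bytes: K' = b9 55 00 00.
K' ⊕ ipad = 8f 63 36 36.  K' ⊕ opad = e5 09 5c 5c.
Inner input = (K'⊕ipad) ∥ m = 8f 63 36 36 ∥ 8f 6e dc 4b 0e.
Inner hash: sum = 143+99+54+54+143+110+220+75+14 = 912; mod 256 = 144 → 90.
Outer input = (K'⊕opad) ∥ inner = e5 09 5c 5c ∥ 90.
Outer hash (tag): sum = 229+9+92+92+144 = 566; mod 256 = 54 → 36.

36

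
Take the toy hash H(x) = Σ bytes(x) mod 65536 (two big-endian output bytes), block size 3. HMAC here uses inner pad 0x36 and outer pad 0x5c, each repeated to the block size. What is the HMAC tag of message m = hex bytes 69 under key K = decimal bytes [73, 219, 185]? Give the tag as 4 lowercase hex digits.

Key decimal bytes [73, 219, 185] = 49 db b9 is exactly B = 3 bytes: K' = 49 db b9.
K' ⊕ ipad = 7f ed 8f.  K' ⊕ opad = 15 87 e5.
Inner input = (K'⊕ipad) ∥ m = 7f ed 8f ∥ 69.
Inner hash: sum = 127+237+143+105 = 612 → 02 64.
Outer input = (K'⊕opad) ∥ inner = 15 87 e5 ∥ 02 64.
Outer hash (tag): sum = 21+135+229+2+100 = 487 → 01 e7.

01e7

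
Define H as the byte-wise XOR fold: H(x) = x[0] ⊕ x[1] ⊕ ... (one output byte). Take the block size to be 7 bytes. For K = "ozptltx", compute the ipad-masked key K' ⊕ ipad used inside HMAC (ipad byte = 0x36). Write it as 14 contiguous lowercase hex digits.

Key "ozptltx" = 6f 7a 70 74 6c 74 78 is exactly B = 7 bytes: K' = 6f 7a 70 74 6c 74 78.
XOR each byte with 0x36: 6f⊕36=59, 7a⊕36=4c, 70⊕36=46, 74⊕36=42, 6c⊕36=5a, 74⊕36=42, 78⊕36=4e.

594c46425a424e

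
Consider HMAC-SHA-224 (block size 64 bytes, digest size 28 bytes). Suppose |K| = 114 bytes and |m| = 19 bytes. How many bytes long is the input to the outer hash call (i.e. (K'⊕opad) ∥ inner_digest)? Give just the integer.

Key is 114 > 64 bytes, so it is hashed to 28 bytes then zero-padded to 64: |K'| = 64.
Outer input = (K'⊕opad) ∥ H(inner) → 64 + 28 = 92 bytes.

92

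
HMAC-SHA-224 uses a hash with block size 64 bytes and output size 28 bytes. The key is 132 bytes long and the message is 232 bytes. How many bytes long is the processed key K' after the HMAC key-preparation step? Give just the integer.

Key is 132 > 64 bytes, so it is hashed to 28 bytes then zero-padded to 64: |K'| = 64.

64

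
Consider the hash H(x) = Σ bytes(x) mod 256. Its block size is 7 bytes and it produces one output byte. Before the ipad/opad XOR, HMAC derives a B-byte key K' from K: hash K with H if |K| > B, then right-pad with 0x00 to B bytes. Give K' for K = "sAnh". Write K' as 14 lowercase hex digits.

73416e68000000

Key "sAnh" = 73 41 6e 68 is 4 bytes ≤ B = 7; zero-pad to 7 bytes: K' = 73 41 6e 68 00 00 00.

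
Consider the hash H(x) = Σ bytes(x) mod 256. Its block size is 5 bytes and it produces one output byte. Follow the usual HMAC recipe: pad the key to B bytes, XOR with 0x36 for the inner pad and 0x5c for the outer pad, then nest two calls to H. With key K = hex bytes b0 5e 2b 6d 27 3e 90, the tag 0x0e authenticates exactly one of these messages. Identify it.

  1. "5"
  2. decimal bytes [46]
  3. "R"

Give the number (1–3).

3

Key hex bytes b0 5e 2b 6d 27 3e 90 is 7 bytes > B = 5, so hash it first: H(key) = 9b, then zero-pad to 5 bytes: K' = 9b 00 00 00 00.
K' ⊕ ipad = ad 36 36 36 36; K' ⊕ opad = c7 5c 5c 5c 5c.
m1: inner = H(ad 36 36 36 36 35) = ba; tag = H(c7 5c 5c 5c 5c ba) = f1
m2: inner = H(ad 36 36 36 36 2e) = b3; tag = H(c7 5c 5c 5c 5c b3) = ea
m3: inner = H(ad 36 36 36 36 52) = d7; tag = H(c7 5c 5c 5c 5c d7) = 0e ← matches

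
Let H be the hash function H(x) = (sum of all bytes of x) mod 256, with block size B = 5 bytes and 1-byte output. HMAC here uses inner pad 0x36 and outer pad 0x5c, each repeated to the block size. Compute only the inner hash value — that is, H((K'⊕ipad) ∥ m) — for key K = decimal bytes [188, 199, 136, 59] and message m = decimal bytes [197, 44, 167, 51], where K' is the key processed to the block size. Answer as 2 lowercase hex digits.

Key decimal bytes [188, 199, 136, 59] = bc c7 88 3b is 4 bytes ≤ B = 5; zero-pad to 5 bytes: K' = bc c7 88 3b 00.
K' ⊕ ipad = 8a f1 be 0d 36.
Inner input = 8a f1 be 0d 36 ∥ c5 2c a7 33.
Inner hash: sum = 138+241+190+13+54+197+44+167+51 = 1095; mod 256 = 71 → 47.

47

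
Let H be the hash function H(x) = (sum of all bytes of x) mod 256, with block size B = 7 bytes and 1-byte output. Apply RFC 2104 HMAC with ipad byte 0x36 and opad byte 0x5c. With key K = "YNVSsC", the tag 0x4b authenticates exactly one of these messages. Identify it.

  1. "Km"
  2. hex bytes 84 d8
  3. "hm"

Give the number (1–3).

3

Key "YNVSsC" = 59 4e 56 53 73 43 is 6 bytes ≤ B = 7; zero-pad to 7 bytes: K' = 59 4e 56 53 73 43 00.
K' ⊕ ipad = 6f 78 60 65 45 75 36; K' ⊕ opad = 05 12 0a 0f 2f 1f 5c.
m1: inner = H(6f 78 60 65 45 75 36 4b 6d) = 54; tag = H(05 12 0a 0f 2f 1f 5c 54) = 2e
m2: inner = H(6f 78 60 65 45 75 36 84 d8) = f8; tag = H(05 12 0a 0f 2f 1f 5c f8) = d2
m3: inner = H(6f 78 60 65 45 75 36 68 6d) = 71; tag = H(05 12 0a 0f 2f 1f 5c 71) = 4b ← matches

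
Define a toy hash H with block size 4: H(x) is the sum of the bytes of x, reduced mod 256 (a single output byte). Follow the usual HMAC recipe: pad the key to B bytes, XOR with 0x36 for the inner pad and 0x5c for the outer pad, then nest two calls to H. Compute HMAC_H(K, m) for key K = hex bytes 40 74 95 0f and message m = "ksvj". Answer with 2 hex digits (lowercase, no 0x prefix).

b2

Key hex bytes 40 74 95 0f is exactly B = 4 bytes: K' = 40 74 95 0f.
K' ⊕ ipad = 76 42 a3 39.  K' ⊕ opad = 1c 28 c9 53.
Inner input = (K'⊕ipad) ∥ m = 76 42 a3 39 ∥ 6b 73 76 6a.
Inner hash: sum = 118+66+163+57+107+115+118+106 = 850; mod 256 = 82 → 52.
Outer input = (K'⊕opad) ∥ inner = 1c 28 c9 53 ∥ 52.
Outer hash (tag): sum = 28+40+201+83+82 = 434; mod 256 = 178 → b2.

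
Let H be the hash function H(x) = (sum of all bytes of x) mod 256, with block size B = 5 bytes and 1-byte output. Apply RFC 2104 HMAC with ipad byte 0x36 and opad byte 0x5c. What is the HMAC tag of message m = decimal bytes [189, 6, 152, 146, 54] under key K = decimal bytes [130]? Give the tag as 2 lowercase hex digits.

fd

Key decimal bytes [130] = 82 is 1 byte ≤ B = 5; zero-pad to 5 bytes: K' = 82 00 00 00 00.
K' ⊕ ipad = b4 36 36 36 36.  K' ⊕ opad = de 5c 5c 5c 5c.
Inner input = (K'⊕ipad) ∥ m = b4 36 36 36 36 ∥ bd 06 98 92 36.
Inner hash: sum = 180+54+54+54+54+189+6+152+146+54 = 943; mod 256 = 175 → af.
Outer input = (K'⊕opad) ∥ inner = de 5c 5c 5c 5c ∥ af.
Outer hash (tag): sum = 222+92+92+92+92+175 = 765; mod 256 = 253 → fd.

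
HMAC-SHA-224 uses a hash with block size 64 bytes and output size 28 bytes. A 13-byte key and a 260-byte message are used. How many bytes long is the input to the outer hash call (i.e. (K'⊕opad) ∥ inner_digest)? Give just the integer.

92

Key is 13 ≤ 64 bytes, zero-padded: |K'| = 64.
Outer input = (K'⊕opad) ∥ H(inner) → 64 + 28 = 92 bytes.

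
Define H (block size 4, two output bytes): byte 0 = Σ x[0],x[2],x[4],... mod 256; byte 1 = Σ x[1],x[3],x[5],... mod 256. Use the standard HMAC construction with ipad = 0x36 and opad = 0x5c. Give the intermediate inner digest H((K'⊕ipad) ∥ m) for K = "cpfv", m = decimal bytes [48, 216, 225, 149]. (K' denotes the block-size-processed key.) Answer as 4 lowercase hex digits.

Key "cpfv" = 63 70 66 76 is exactly B = 4 bytes: K' = 63 70 66 76.
K' ⊕ ipad = 55 46 50 40.
Inner input = 55 46 50 40 ∥ 30 d8 e1 95.
Inner hash: even-index sum = 438 mod 256 = 182; odd-index sum = 499 mod 256 = 243 → b6 f3.

b6f3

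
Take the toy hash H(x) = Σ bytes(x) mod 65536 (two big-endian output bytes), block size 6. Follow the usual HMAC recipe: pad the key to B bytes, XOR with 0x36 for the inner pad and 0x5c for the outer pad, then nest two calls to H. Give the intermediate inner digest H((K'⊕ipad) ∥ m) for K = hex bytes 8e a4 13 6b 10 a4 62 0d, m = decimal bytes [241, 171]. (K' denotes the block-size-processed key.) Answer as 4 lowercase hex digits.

Key hex bytes 8e a4 13 6b 10 a4 62 0d is 8 bytes > B = 6, so hash it first: H(key) = 02 d3, then zero-pad to 6 bytes: K' = 02 d3 00 00 00 00.
K' ⊕ ipad = 34 e5 36 36 36 36.
Inner input = 34 e5 36 36 36 36 ∥ f1 ab.
Inner hash: sum = 52+229+54+54+54+54+241+171 = 909 → 03 8d.

038d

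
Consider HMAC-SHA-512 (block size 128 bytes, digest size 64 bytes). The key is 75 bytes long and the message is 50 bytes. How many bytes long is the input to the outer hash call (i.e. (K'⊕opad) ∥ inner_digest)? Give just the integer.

192

Key is 75 ≤ 128 bytes, zero-padded: |K'| = 128.
Outer input = (K'⊕opad) ∥ H(inner) → 128 + 64 = 192 bytes.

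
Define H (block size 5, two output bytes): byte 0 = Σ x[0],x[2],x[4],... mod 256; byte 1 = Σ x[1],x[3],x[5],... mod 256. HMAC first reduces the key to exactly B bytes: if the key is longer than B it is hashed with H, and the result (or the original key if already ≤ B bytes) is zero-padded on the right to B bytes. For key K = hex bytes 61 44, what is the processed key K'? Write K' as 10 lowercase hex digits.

Key hex bytes 61 44 is 2 bytes ≤ B = 5; zero-pad to 5 bytes: K' = 61 44 00 00 00.

6144000000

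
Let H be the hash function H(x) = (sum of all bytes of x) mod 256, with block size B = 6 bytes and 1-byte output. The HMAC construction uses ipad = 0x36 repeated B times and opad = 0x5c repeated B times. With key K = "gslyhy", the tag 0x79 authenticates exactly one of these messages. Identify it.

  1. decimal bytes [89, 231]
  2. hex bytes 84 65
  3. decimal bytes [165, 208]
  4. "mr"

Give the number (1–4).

Key "gslyhy" = 67 73 6c 79 68 79 is exactly B = 6 bytes: K' = 67 73 6c 79 68 79.
K' ⊕ ipad = 51 45 5a 4f 5e 4f; K' ⊕ opad = 3b 2f 30 25 34 25.
m1: inner = H(51 45 5a 4f 5e 4f 59 e7) = 2c; tag = H(3b 2f 30 25 34 25 2c) = 44
m2: inner = H(51 45 5a 4f 5e 4f 84 65) = d5; tag = H(3b 2f 30 25 34 25 d5) = ed
m3: inner = H(51 45 5a 4f 5e 4f a5 d0) = 61; tag = H(3b 2f 30 25 34 25 61) = 79 ← matches
m4: inner = H(51 45 5a 4f 5e 4f 6d 72) = cb; tag = H(3b 2f 30 25 34 25 cb) = e3

3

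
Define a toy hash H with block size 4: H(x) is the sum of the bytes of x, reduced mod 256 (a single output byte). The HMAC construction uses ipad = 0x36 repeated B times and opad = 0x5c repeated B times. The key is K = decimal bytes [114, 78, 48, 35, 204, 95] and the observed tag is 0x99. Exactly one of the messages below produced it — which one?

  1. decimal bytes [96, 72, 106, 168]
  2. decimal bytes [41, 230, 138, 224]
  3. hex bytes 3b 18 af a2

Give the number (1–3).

2

Key decimal bytes [114, 78, 48, 35, 204, 95] = 72 4e 30 23 cc 5f is 6 bytes > B = 4, so hash it first: H(key) = 3e, then zero-pad to 4 bytes: K' = 3e 00 00 00.
K' ⊕ ipad = 08 36 36 36; K' ⊕ opad = 62 5c 5c 5c.
m1: inner = H(08 36 36 36 60 48 6a a8) = 64; tag = H(62 5c 5c 5c 64) = da
m2: inner = H(08 36 36 36 29 e6 8a e0) = 23; tag = H(62 5c 5c 5c 23) = 99 ← matches
m3: inner = H(08 36 36 36 3b 18 af a2) = 4e; tag = H(62 5c 5c 5c 4e) = c4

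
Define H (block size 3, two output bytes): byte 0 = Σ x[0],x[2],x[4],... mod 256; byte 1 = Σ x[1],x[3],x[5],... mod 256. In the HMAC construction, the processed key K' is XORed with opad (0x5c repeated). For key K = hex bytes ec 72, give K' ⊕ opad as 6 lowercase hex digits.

Key hex bytes ec 72 is 2 bytes ≤ B = 3; zero-pad to 3 bytes: K' = ec 72 00.
XOR each byte with 0x5c: ec⊕5c=b0, 72⊕5c=2e, 00⊕5c=5c.

b02e5c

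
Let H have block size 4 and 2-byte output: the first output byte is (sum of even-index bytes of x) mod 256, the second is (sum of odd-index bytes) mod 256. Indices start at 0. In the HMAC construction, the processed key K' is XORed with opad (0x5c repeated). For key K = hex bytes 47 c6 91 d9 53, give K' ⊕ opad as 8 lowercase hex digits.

Key hex bytes 47 c6 91 d9 53 is 5 bytes > B = 4, so hash it first: H(key) = 2b 9f, then zero-pad to 4 bytes: K' = 2b 9f 00 00.
XOR each byte with 0x5c: 2b⊕5c=77, 9f⊕5c=c3, 00⊕5c=5c, 00⊕5c=5c.

77c35c5c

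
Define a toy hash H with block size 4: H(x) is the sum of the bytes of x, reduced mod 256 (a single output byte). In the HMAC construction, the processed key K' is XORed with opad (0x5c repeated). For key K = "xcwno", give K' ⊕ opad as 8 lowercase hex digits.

735c5c5c

Key "xcwno" = 78 63 77 6e 6f is 5 bytes > B = 4, so hash it first: H(key) = 2f, then zero-pad to 4 bytes: K' = 2f 00 00 00.
XOR each byte with 0x5c: 2f⊕5c=73, 00⊕5c=5c, 00⊕5c=5c, 00⊕5c=5c.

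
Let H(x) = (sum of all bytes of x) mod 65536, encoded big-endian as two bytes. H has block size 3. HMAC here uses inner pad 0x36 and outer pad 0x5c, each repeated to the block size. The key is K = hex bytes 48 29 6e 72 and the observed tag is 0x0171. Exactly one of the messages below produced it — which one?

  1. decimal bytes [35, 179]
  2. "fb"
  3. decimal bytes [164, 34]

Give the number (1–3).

1

Key hex bytes 48 29 6e 72 is 4 bytes > B = 3, so hash it first: H(key) = 01 51, then zero-pad to 3 bytes: K' = 01 51 00.
K' ⊕ ipad = 37 67 36; K' ⊕ opad = 5d 0d 5c.
m1: inner = H(37 67 36 23 b3) = 01 aa; tag = H(5d 0d 5c 01 aa) = 0171 ← matches
m2: inner = H(37 67 36 66 62) = 01 9c; tag = H(5d 0d 5c 01 9c) = 0163
m3: inner = H(37 67 36 a4 22) = 01 9a; tag = H(5d 0d 5c 01 9a) = 0161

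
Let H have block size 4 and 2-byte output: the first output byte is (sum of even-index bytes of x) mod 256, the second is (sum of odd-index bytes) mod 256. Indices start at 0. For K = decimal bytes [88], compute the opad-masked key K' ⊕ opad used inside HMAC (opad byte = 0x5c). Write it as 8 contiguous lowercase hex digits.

045c5c5c

Key decimal bytes [88] = 58 is 1 byte ≤ B = 4; zero-pad to 4 bytes: K' = 58 00 00 00.
XOR each byte with 0x5c: 58⊕5c=04, 00⊕5c=5c, 00⊕5c=5c, 00⊕5c=5c.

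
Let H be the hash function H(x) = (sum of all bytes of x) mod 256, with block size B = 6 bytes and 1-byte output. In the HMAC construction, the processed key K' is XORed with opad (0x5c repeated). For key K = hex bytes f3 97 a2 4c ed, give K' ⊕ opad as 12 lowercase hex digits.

afcbfe10b15c

Key hex bytes f3 97 a2 4c ed is 5 bytes ≤ B = 6; zero-pad to 6 bytes: K' = f3 97 a2 4c ed 00.
XOR each byte with 0x5c: f3⊕5c=af, 97⊕5c=cb, a2⊕5c=fe, 4c⊕5c=10, ed⊕5c=b1, 00⊕5c=5c.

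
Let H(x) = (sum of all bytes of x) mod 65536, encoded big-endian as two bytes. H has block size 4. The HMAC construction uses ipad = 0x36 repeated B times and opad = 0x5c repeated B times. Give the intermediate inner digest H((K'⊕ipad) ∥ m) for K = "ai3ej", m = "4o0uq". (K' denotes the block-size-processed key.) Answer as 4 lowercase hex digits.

Key "ai3ej" = 61 69 33 65 6a is 5 bytes > B = 4, so hash it first: H(key) = 01 cc, then zero-pad to 4 bytes: K' = 01 cc 00 00.
K' ⊕ ipad = 37 fa 36 36.
Inner input = 37 fa 36 36 ∥ 34 6f 30 75 71.
Inner hash: sum = 55+250+54+54+52+111+48+117+113 = 854 → 03 56.

0356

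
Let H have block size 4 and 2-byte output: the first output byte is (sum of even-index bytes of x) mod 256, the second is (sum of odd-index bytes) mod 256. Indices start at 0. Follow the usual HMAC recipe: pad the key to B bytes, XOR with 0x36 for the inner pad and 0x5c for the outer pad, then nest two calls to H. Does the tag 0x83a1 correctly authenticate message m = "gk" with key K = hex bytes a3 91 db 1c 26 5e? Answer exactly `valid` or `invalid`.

Key hex bytes a3 91 db 1c 26 5e is 6 bytes > B = 4, so hash it first: H(key) = a4 0b, then zero-pad to 4 bytes: K' = a4 0b 00 00.
K' ⊕ ipad = 92 3d 36 36; K' ⊕ opad = f8 57 5c 5c.
Inner hash: even-index sum = 303 mod 256 = 47; odd-index sum = 222 mod 256 = 222 → 2f de.
Outer hash (recomputed tag): even-index sum = 387 mod 256 = 131; odd-index sum = 401 mod 256 = 145 → 83 91.
Recomputed tag = 8391; claimed = 83a1 → mismatch.

invalid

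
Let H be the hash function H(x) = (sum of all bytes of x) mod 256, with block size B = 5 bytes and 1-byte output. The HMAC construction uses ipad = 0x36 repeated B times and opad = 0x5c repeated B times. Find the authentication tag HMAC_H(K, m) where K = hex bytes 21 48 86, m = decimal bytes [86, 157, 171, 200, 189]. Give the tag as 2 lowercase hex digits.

f7

Key hex bytes 21 48 86 is 3 bytes ≤ B = 5; zero-pad to 5 bytes: K' = 21 48 86 00 00.
K' ⊕ ipad = 17 7e b0 36 36.  K' ⊕ opad = 7d 14 da 5c 5c.
Inner input = (K'⊕ipad) ∥ m = 17 7e b0 36 36 ∥ 56 9d ab c8 bd.
Inner hash: sum = 23+126+176+54+54+86+157+171+200+189 = 1236; mod 256 = 212 → d4.
Outer input = (K'⊕opad) ∥ inner = 7d 14 da 5c 5c ∥ d4.
Outer hash (tag): sum = 125+20+218+92+92+212 = 759; mod 256 = 247 → f7.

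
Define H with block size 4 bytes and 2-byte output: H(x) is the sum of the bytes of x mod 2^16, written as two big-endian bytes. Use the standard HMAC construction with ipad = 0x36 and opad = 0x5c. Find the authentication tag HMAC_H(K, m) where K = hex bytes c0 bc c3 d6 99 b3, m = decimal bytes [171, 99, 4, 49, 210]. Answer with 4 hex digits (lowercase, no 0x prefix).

Key hex bytes c0 bc c3 d6 99 b3 is 6 bytes > B = 4, so hash it first: H(key) = 04 61, then zero-pad to 4 bytes: K' = 04 61 00 00.
K' ⊕ ipad = 32 57 36 36.  K' ⊕ opad = 58 3d 5c 5c.
Inner input = (K'⊕ipad) ∥ m = 32 57 36 36 ∥ ab 63 04 31 d2.
Inner hash: sum = 50+87+54+54+171+99+4+49+210 = 778 → 03 0a.
Outer input = (K'⊕opad) ∥ inner = 58 3d 5c 5c ∥ 03 0a.
Outer hash (tag): sum = 88+61+92+92+3+10 = 346 → 01 5a.

015a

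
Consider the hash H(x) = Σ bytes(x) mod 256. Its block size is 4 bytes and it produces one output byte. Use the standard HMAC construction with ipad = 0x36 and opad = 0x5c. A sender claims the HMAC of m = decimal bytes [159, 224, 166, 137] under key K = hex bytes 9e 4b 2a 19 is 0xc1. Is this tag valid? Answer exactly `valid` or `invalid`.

Key hex bytes 9e 4b 2a 19 is exactly B = 4 bytes: K' = 9e 4b 2a 19.
K' ⊕ ipad = a8 7d 1c 2f; K' ⊕ opad = c2 17 76 45.
Inner hash: sum = 168+125+28+47+159+224+166+137 = 1054; mod 256 = 30 → 1e.
Outer hash (recomputed tag): sum = 194+23+118+69+30 = 434; mod 256 = 178 → b2.
Recomputed tag = b2; claimed = c1 → mismatch.

invalid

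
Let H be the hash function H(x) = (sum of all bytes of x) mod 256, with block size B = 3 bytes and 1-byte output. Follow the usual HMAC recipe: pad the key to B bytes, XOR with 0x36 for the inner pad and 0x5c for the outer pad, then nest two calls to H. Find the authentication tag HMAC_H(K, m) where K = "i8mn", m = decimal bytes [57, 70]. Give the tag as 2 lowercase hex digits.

Key "i8mn" = 69 38 6d 6e is 4 bytes > B = 3, so hash it first: H(key) = 7c, then zero-pad to 3 bytes: K' = 7c 00 00.
K' ⊕ ipad = 4a 36 36.  K' ⊕ opad = 20 5c 5c.
Inner input = (K'⊕ipad) ∥ m = 4a 36 36 ∥ 39 46.
Inner hash: sum = 74+54+54+57+70 = 309; mod 256 = 53 → 35.
Outer input = (K'⊕opad) ∥ inner = 20 5c 5c ∥ 35.
Outer hash (tag): sum = 32+92+92+53 = 269; mod 256 = 13 → 0d.

0d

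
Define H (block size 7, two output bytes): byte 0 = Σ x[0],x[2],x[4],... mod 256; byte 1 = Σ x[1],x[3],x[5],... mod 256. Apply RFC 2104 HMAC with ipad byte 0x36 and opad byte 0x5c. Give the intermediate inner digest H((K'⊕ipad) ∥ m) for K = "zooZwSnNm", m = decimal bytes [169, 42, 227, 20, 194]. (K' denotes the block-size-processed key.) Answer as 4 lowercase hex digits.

ed16

Key "zooZwSnNm" = 7a 6f 6f 5a 77 53 6e 4e 6d is 9 bytes > B = 7, so hash it first: H(key) = 3b 6a, then zero-pad to 7 bytes: K' = 3b 6a 00 00 00 00 00.
K' ⊕ ipad = 0d 5c 36 36 36 36 36.
Inner input = 0d 5c 36 36 36 36 36 ∥ a9 2a e3 14 c2.
Inner hash: even-index sum = 237 mod 256 = 237; odd-index sum = 790 mod 256 = 22 → ed 16.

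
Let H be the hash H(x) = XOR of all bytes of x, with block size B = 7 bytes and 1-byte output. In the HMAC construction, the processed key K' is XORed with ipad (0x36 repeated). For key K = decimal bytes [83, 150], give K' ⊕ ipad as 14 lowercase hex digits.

Key decimal bytes [83, 150] = 53 96 is 2 bytes ≤ B = 7; zero-pad to 7 bytes: K' = 53 96 00 00 00 00 00.
XOR each byte with 0x36: 53⊕36=65, 96⊕36=a0, 00⊕36=36, 00⊕36=36, 00⊕36=36, 00⊕36=36, 00⊕36=36.

65a03636363636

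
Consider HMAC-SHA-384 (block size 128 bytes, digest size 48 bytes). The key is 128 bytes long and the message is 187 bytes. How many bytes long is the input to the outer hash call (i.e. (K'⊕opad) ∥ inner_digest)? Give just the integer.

Key is 128 ≤ 128 bytes, zero-padded: |K'| = 128.
Outer input = (K'⊕opad) ∥ H(inner) → 128 + 48 = 176 bytes.

176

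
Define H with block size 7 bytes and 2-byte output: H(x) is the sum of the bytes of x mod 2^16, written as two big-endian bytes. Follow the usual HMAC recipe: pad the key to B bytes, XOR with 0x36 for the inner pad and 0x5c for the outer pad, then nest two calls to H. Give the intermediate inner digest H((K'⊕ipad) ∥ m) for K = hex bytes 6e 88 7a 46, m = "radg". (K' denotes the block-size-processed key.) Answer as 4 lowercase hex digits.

0412

Key hex bytes 6e 88 7a 46 is 4 bytes ≤ B = 7; zero-pad to 7 bytes: K' = 6e 88 7a 46 00 00 00.
K' ⊕ ipad = 58 be 4c 70 36 36 36.
Inner input = 58 be 4c 70 36 36 36 ∥ 72 61 64 67.
Inner hash: sum = 88+190+76+112+54+54+54+114+97+100+103 = 1042 → 04 12.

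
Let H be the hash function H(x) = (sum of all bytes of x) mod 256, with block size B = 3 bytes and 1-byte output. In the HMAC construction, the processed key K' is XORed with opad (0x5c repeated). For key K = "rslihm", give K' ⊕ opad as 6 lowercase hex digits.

Key "rslihm" = 72 73 6c 69 68 6d is 6 bytes > B = 3, so hash it first: H(key) = 8f, then zero-pad to 3 bytes: K' = 8f 00 00.
XOR each byte with 0x5c: 8f⊕5c=d3, 00⊕5c=5c, 00⊕5c=5c.

d35c5c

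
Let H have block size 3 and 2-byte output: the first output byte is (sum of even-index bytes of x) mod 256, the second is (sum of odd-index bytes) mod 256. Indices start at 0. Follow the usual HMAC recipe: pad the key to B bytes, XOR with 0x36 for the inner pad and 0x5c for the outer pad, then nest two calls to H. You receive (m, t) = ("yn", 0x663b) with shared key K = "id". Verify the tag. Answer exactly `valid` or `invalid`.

invalid

Key "id" = 69 64 is 2 bytes ≤ B = 3; zero-pad to 3 bytes: K' = 69 64 00.
K' ⊕ ipad = 5f 52 36; K' ⊕ opad = 35 38 5c.
Inner hash: even-index sum = 259 mod 256 = 3; odd-index sum = 203 mod 256 = 203 → 03 cb.
Outer hash (recomputed tag): even-index sum = 348 mod 256 = 92; odd-index sum = 59 mod 256 = 59 → 5c 3b.
Recomputed tag = 5c3b; claimed = 663b → mismatch.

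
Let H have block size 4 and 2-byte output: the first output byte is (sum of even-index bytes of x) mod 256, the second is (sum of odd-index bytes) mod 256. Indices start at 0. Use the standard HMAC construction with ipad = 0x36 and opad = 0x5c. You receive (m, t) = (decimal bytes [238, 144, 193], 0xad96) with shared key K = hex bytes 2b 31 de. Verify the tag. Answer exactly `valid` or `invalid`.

Key hex bytes 2b 31 de is 3 bytes ≤ B = 4; zero-pad to 4 bytes: K' = 2b 31 de 00.
K' ⊕ ipad = 1d 07 e8 36; K' ⊕ opad = 77 6d 82 5c.
Inner hash: even-index sum = 692 mod 256 = 180; odd-index sum = 205 mod 256 = 205 → b4 cd.
Outer hash (recomputed tag): even-index sum = 429 mod 256 = 173; odd-index sum = 406 mod 256 = 150 → ad 96.
Recomputed tag = ad96; claimed = ad96 → match.

valid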